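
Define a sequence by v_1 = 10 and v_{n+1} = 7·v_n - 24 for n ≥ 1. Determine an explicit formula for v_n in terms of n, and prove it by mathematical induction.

Computing the first terms: v_1 = 10, v_2 = 46, v_3 = 298. This suggests v_n = 6·7^(n - 1) + 4.
When n = 1: the formula gives 10 = 10 = v_1.
Inductive step: suppose the statement holds for some r ≥ 1, so v_r = 6·7^(r - 1) + 4.
Then v_{r+1} = 7·v_r - 24 = 7·(6·7^(r - 1) + 4) - 24 = 6·7^r + 4 = 6·7^((r+1) - 1) + 4,
which is the claimed formula at n = r+1.
This completes the induction.

v_n = 6·7^(n - 1) + 4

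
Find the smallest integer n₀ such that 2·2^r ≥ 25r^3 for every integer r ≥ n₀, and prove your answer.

n₀ = 16

At r = 15: 65536 < 84375, so the inequality fails and n₀ ≥ 16. We prove 2·2^r ≥ 25r^3 for all r ≥ 16.
For the base case r = 16: 2·2^r = 131072 and 25r^3 = 102400, so 131072 ≥ 102400.
Inductive step: suppose the statement holds for some m ≥ 16, so 2·2^m ≥ 25m^3.
Then 2·2^(m + 1) = 2·(2·2^m) ≥ 2·(25m^3).
Also, for m ≥ 16 we have 2·(25m^3) ≥ 25(m+1)^3, since 2 ≥ (1 + 1/m)^3 for all m ≥ 16.
Combining, 2·2^(m + 1) ≥ 25(m+1)^3.
By induction, the statement is established for all r ≥ 16.
Hence the smallest such n₀ is 16.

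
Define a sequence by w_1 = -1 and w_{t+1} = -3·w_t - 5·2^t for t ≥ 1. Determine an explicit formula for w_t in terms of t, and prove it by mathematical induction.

Computing the first terms: w_1 = -1, w_2 = -7, w_3 = 1. This suggests w_t = (-3)^(t - 1) - 2^t.
Base step (t = 1): the formula gives -1 = -1 = w_1.
Inductive step: assume the claim holds for t = p, so w_p = (-3)^(p - 1) - 2^p.
Then w_{p+1} = -3·w_p - 5·2^p = -3·((-3)^(p - 1) - 2^p) - 5·2^p = (-3)^p - 2^(p + 1) = (-3)^((p+1) - 1) - 2^(p+1),
which is the claimed formula at t = p+1.
By induction, the statement is established for all t ≥ 1.

w_t = (-3)^(t - 1) - 2^t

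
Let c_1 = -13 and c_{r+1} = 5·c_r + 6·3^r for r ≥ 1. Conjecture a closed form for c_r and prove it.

c_r = -3^(r + 1) - 4·5^(r - 1)

Computing the first terms: c_1 = -13, c_2 = -47, c_3 = -181. This suggests c_r = -3^(r + 1) - 4·5^(r - 1).
For the base case r = 1: the formula gives -13 = -13 = c_1.
Inductive step: suppose the statement holds for some k ≥ 1, so c_k = -3^(k + 1) - 4·5^(k - 1).
Then c_{k+1} = 5·c_k + 6·3^k = 5·(-3^(k + 1) - 4·5^(k - 1)) + 6·3^k = -3^(k + 2) - 4·5^k = -3^((k+1) + 1) - 4·5^((k+1) - 1),
which is the claimed formula at r = k+1.
By induction, the statement is established for all r ≥ 1.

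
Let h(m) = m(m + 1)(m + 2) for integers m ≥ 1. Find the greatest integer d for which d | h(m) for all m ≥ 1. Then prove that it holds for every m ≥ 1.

Computing the first values: h(1) = 6 and h(2) = 24; gcd(6, 24) = 6, so d ≤ 6.
We prove 6 | m(m + 1)(m + 2) for all m ≥ 1 by induction on m.
For the base case m = 1: h(1) = 6 = 6·(1), so 6 | h(1).
Suppose the result is true for m = k, i.e. 6 | h(k). Then
h(k+1) − h(k) = (k+1)·(k+2)·(k+3) − k·(k+1)·(k+2) = (k+1)·(k+2)·[(k+3) − k] = 3·(k+1)·(k+2). The product of 2 consecutive integers is divisible by (2)! = 2, so h(k+1) − h(k) is divisible by 3·2 = 6. By the inductive hypothesis 6 | h(k), hence 6 | h(k+1).
Hence, by induction on m, the claim holds for every m ≥ 1.
Therefore the largest such d is 6.

d = 6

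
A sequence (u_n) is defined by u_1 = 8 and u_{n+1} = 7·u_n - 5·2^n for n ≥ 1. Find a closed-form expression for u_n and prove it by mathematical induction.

u_n = 2^n + 6·7^(n - 1)

Computing the first terms: u_1 = 8, u_2 = 46, u_3 = 302. This suggests u_n = 2^n + 6·7^(n - 1).
Base case (n = 1): the formula gives 8 = 8 = u_1.
Inductive step: suppose the statement holds for some j ≥ 1, so u_j = 2^j + 6·7^(j - 1).
Then u_{j+1} = 7·u_j - 5·2^j = 7·(2^j + 6·7^(j - 1)) - 5·2^j = 2^(j + 1) + 6·7^j = 2^(j+1) + 6·7^((j+1) - 1),
which is the claimed formula at n = j+1.
By the principle of mathematical induction, the result holds for all n ≥ 1.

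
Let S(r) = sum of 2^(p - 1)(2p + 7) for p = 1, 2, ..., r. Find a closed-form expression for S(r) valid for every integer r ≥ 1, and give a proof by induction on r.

We claim S(r) = 2^r(2r + 5) - 5 for all r ≥ 1.
Base step (r = 1): S(1) = 9, and the closed form gives 9. They agree.
Inductive step: suppose the statement holds for some p ≥ 1, so S(p) = 2^p(2p + 5) - 5.
Then S(p+1) = S(p) + (2^p(2p + 9)) = (2^p(2p + 5) - 5) + (2^p(2p + 9)).
Simplifying, S(p+1) = 4·2^p·p + 14·2^p - 5 = 2^(p+1)(2(p+1) + 5) - 5,
which is the closed form with r = p+1.
By induction, the statement is established for all r ≥ 1.

S(r) = 2^r(2r + 5) - 5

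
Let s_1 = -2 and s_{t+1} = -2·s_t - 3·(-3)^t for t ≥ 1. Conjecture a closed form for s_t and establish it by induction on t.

Computing the first terms: s_1 = -2, s_2 = 13, s_3 = -53. This suggests s_t = 7(-2)^(t - 1) - (-3)^(t + 1).
Base step (t = 1): the formula gives -2 = -2 = s_1.
Suppose the result is true for t = i, so s_i = 7(-2)^(i - 1) - (-3)^(i + 1).
Then s_{i+1} = -2·s_i - 3·(-3)^i = -2·(7(-2)^(i - 1) - (-3)^(i + 1)) - 3·(-3)^i = 7(-2)^i - (-3)^(i + 2) = 7(-2)^((i+1) - 1) - (-3)^((i+1) + 1),
which is the claimed formula at t = i+1.
By the principle of mathematical induction, the result holds for all t ≥ 1.

s_t = 7(-2)^(t - 1) - (-3)^(t + 1)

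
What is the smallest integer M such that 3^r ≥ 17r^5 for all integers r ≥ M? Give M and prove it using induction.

M = 15

At r = 14: 4782969 < 9143008, so the inequality fails and M ≥ 15. We prove 3^r ≥ 17r^5 for all r ≥ 15.
When r = 15: 3^r = 14348907 and 17r^5 = 12909375, so 14348907 ≥ 12909375.
For the inductive step, assume it holds for an arbitrary k ≥ 15, so 3^k ≥ 17k^5.
Then 3^(k + 1) = 3·(3^k) ≥ 3·(17k^5).
Also, for k ≥ 15 we have 3·(17k^5) ≥ 17(k+1)^5, since 3 ≥ (1 + 1/k)^5 for all k ≥ 15.
Combining, 3^(k + 1) ≥ 17(k+1)^5.
Hence, by induction on r, the claim holds for every r ≥ 15.
Hence the smallest such M is 15.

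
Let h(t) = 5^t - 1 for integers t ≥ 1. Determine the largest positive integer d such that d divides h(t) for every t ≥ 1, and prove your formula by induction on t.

Computing the first values: h(1) = 4 and h(2) = 24; gcd(4, 24) = 4, so d ≤ 4.
We prove 4 | 5^t - 1 for all t ≥ 1 by induction on t.
Base case (t = 1): h(1) = 4 = 4·(1), so 4 | h(1).
For the inductive step, assume it holds for an arbitrary j ≥ 1, i.e. 4 | h(j). Then
5^{j+1} − 1^{j+1} = 5·5^j − 1·1^j = 5·(5^j − 1^j) + (4)·1^j. The first term is divisible by 4 by the inductive hypothesis, and the second term (4)·1^j is divisible by 4 since 4 | 4. Hence 4 | h(j+1).
Hence, by induction on t, the claim holds for every t ≥ 1.
Therefore the largest such d is 4.

d = 4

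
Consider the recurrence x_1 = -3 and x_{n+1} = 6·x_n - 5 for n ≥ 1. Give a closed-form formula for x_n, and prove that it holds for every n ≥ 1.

x_n = -4·6^(n - 1) + 1

Computing the first terms: x_1 = -3, x_2 = -23, x_3 = -143. This suggests x_n = -4·6^(n - 1) + 1.
Base step (n = 1): the formula gives -3 = -3 = x_1.
Inductive step: assume the claim holds for n = i, so x_i = -4·6^(i - 1) + 1.
Then x_{i+1} = 6·x_i - 5 = 6·(-4·6^(i - 1) + 1) - 5 = -4·6^i + 1 = -4·6^((i+1) - 1) + 1,
which is the claimed formula at n = i+1.
This completes the induction.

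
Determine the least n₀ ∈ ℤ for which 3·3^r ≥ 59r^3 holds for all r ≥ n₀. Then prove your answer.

n₀ = 9

At r = 8: 19683 < 30208, so the inequality fails and n₀ ≥ 9. We prove 3·3^r ≥ 59r^3 for all r ≥ 9.
Base case (r = 9): 3·3^r = 59049 and 59r^3 = 43011, so 59049 ≥ 43011.
For the inductive step, assume it holds for an arbitrary p ≥ 9, so 3·3^p ≥ 59p^3.
Then 3·3^(p + 1) = 3·(3·3^p) ≥ 3·(59p^3).
Also, for p ≥ 9 we have 3·(59p^3) ≥ 59(p+1)^3, since 3 ≥ (1 + 1/p)^3 for all p ≥ 9.
Combining, 3·3^(p + 1) ≥ 59(p+1)^3.
By induction, the statement is established for all r ≥ 9.
Hence the smallest such n₀ is 9.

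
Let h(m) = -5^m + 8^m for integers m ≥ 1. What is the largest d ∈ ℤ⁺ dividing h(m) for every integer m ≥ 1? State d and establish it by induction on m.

d = 3

Computing the first values: h(1) = 3 and h(2) = 39; gcd(3, 39) = 3, so d ≤ 3.
We prove 3 | -5^m + 8^m for all m ≥ 1 by induction on m.
When m = 1: h(1) = 3 = 3·(1), so 3 | h(1).
Inductive step: assume the claim holds for m = i, i.e. 3 | h(i). Then
8^{i+1} − 5^{i+1} = 8·8^i − 5·5^i = 8·(8^i − 5^i) + (3)·5^i. The first term is divisible by 3 by the inductive hypothesis, and the second term (3)·5^i is divisible by 3 since 3 | 3. Hence 3 | h(i+1).
By the principle of mathematical induction, the result holds for all m ≥ 1.
Therefore the largest such d is 3.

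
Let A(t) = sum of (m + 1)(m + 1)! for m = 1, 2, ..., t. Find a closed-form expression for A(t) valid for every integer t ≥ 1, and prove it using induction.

A(t) = (t + 2)! - 2

We claim A(t) = (t + 2)! - 2 for all t ≥ 1.
Base case (t = 1): A(1) = 4, and the closed form gives 4. They agree.
Inductive step: assume the claim holds for t = m, so A(m) = (m + 2)! - 2.
Then A(m+1) = A(m) + ((m + 2)(m + 2)!) = ((m + 2)! - 2) + ((m + 2)(m + 2)!).
Simplifying, A(m+1) = ((m+1) + 2)! - 2,
which is the closed form with t = m+1.
This completes the induction.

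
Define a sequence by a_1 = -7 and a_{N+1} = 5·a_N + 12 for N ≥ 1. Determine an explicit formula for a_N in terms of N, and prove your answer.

a_N = -4·5^(N - 1) - 3

Computing the first terms: a_1 = -7, a_2 = -23, a_3 = -103. This suggests a_N = -4·5^(N - 1) - 3.
Base case (N = 1): the formula gives -7 = -7 = a_1.
Inductive step: assume the claim holds for N = i, so a_i = -4·5^(i - 1) - 3.
Then a_{i+1} = 5·a_i + 12 = 5·(-4·5^(i - 1) - 3) + 12 = -4·5^i - 3 = -4·5^((i+1) - 1) - 3,
which is the claimed formula at N = i+1.
This completes the induction.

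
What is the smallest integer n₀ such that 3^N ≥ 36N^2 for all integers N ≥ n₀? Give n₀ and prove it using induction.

n₀ = 7

At N = 6: 729 < 1296, so the inequality fails and n₀ ≥ 7. We prove 3^N ≥ 36N^2 for all N ≥ 7.
Base case (N = 7): 3^N = 2187 and 36N^2 = 1764, so 2187 ≥ 1764.
For the inductive step, assume it holds for an arbitrary i ≥ 7, so 3^i ≥ 36i^2.
Then 3^(i + 1) = 3·(3^i) ≥ 3·(36i^2).
Also, for i ≥ 7 we have 3·(36i^2) ≥ 36(i+1)^2, since 3 ≥ (1 + 1/i)^2 for all i ≥ 7.
Combining, 3^(i + 1) ≥ 36(i+1)^2.
By the principle of mathematical induction, the result holds for all N ≥ 7.
Hence the smallest such n₀ is 7.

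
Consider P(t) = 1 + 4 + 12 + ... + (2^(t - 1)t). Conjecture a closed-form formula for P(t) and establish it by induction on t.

We claim P(t) = 2^t(t - 1) + 1 for all t ≥ 1.
Base step (t = 1): P(1) = 1, and the closed form gives 1. They agree.
For the inductive step, assume it holds for an arbitrary j ≥ 1, so P(j) = 2^j(j - 1) + 1.
Then P(j+1) = P(j) + (2^j(j + 1)) = (2^j(j - 1) + 1) + (2^j(j + 1)).
Simplifying, P(j+1) = 2^(j + 1)j + 1 = 2^(j+1)((j+1) - 1) + 1,
which is the closed form with t = j+1.
By induction, the statement is established for all t ≥ 1.

P(t) = 2^t(t - 1) + 1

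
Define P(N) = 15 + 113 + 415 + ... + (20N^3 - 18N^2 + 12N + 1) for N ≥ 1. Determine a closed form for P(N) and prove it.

P(N) = N(5N^3 + 4N^2 + 2N + 4)

We claim P(N) = N(5N^3 + 4N^2 + 2N + 4) for all N ≥ 1.
When N = 1: P(1) = 15, and the closed form gives 15. They agree.
Inductive step: suppose the statement holds for some i ≥ 1, so P(i) = i(5i^3 + 4i^2 + 2i + 4).
Then P(i+1) = P(i) + (20i^3 + 42i^2 + 36i + 15) = (i(5i^3 + 4i^2 + 2i + 4)) + (20i^3 + 42i^2 + 36i + 15).
Simplifying, P(i+1) = (i + 1)(5i^3 + 19i^2 + 25i + 15) = (i+1)(5(i+1)^3 + 4(i+1)^2 + 2(i+1) + 4),
which is the closed form with N = i+1.
By the principle of mathematical induction, the result holds for all N ≥ 1.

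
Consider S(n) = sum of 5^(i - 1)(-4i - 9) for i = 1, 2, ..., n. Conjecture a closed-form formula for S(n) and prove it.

S(n) = -5^n(n + 2) + 2

We claim S(n) = -5^n(n + 2) + 2 for all n ≥ 1.
When n = 1: S(1) = -13, and the closed form gives -13. They agree.
Suppose the result is true for n = i, so S(i) = -5^i(i + 2) + 2.
Then S(i+1) = S(i) + (5^i(-4i - 13)) = (-5^i(i + 2) + 2) + (5^i(-4i - 13)).
Simplifying, S(i+1) = -5·5^i·i - 15·5^i + 2 = -5^(i+1)((i+1) + 2) + 2,
which is the closed form with n = i+1.
By induction, the statement is established for all n ≥ 1.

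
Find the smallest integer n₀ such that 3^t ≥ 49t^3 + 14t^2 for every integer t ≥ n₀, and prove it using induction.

n₀ = 10

At t = 9: 19683 < 36855, so the inequality fails and n₀ ≥ 10. We prove 3^t ≥ 49t^3 + 14t^2 for all t ≥ 10.
When t = 10: 3^t = 59049 and 49t^3 + 14t^2 = 50400, so 59049 ≥ 50400.
Inductive step: assume the claim holds for t = m, so 3^m ≥ 49m^3 + 14m^2.
Then 3^(m + 1) = 3·(3^m) ≥ 3·(49m^3 + 14m^2).
Also, for m ≥ 10 we have 3·(49m^3 + 14m^2) ≥ 49(m+1)^3 + 14(m+1)^2, since 3·(49m^3 + 14m^2) − (49(m+1)^3 + 14(m+1)^2) = 98m^3 - 119m^2 - 175m - 63, which is nonnegative for all m ≥ 10.
Combining, 3^(m + 1) ≥ 49(m+1)^3 + 14(m+1)^2.
Hence, by induction on t, the claim holds for every t ≥ 10.
Hence the smallest such n₀ is 10.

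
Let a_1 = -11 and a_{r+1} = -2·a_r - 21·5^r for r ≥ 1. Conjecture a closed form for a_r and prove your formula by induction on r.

a_r = (-2)^(r + 1) - 3·5^r

Computing the first terms: a_1 = -11, a_2 = -83, a_3 = -359. This suggests a_r = (-2)^(r + 1) - 3·5^r.
Base step (r = 1): the formula gives -11 = -11 = a_1.
Inductive step: suppose the statement holds for some p ≥ 1, so a_p = (-2)^(p + 1) - 3·5^p.
Then a_{p+1} = -2·a_p - 21·5^p = -2·((-2)^(p + 1) - 3·5^p) - 21·5^p = (-2)^(p + 2) - 3·5^(p + 1) = (-2)^((p+1) + 1) - 3·5^(p+1),
which is the claimed formula at r = p+1.
This completes the induction.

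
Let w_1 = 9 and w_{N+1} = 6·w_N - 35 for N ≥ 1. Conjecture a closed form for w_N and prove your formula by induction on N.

Computing the first terms: w_1 = 9, w_2 = 19, w_3 = 79. This suggests w_N = 2·6^(N - 1) + 7.
For the base case N = 1: the formula gives 9 = 9 = w_1.
Suppose the result is true for N = p, so w_p = 2·6^(p - 1) + 7.
Then w_{p+1} = 6·w_p - 35 = 6·(2·6^(p - 1) + 7) - 35 = 2·6^p + 7 = 2·6^((p+1) - 1) + 7,
which is the claimed formula at N = p+1.
This completes the induction.

w_N = 2·6^(N - 1) + 7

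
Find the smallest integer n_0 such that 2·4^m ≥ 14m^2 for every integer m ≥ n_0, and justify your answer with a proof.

n_0 = 3

At m = 2: 32 < 56, so the inequality fails and n_0 ≥ 3. We prove 2·4^m ≥ 14m^2 for all m ≥ 3.
For the base case m = 3: 2·4^m = 128 and 14m^2 = 126, so 128 ≥ 126.
Inductive step: assume the claim holds for m = p, so 2·4^p ≥ 14p^2.
Then 2·4^(p + 1) = 4·(2·4^p) ≥ 4·(14p^2).
Also, for p ≥ 3 we have 4·(14p^2) ≥ 14(p+1)^2, since 4 ≥ (1 + 1/p)^2 for all p ≥ 3.
Combining, 2·4^(p + 1) ≥ 14(p+1)^2.
Hence, by induction on m, the claim holds for every m ≥ 3.
Hence the smallest such n_0 is 3.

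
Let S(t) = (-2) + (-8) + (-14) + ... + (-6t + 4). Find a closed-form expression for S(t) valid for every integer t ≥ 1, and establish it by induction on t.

We claim S(t) = -t(3t - 1) for all t ≥ 1.
For the base case t = 1: S(1) = -2, and the closed form gives -2. They agree.
For the inductive step, assume it holds for an arbitrary k ≥ 1, so S(k) = k(-3k + 1).
Then S(k+1) = S(k) + (-6k - 2) = (k(-3k + 1)) + (-6k - 2).
Simplifying, S(k+1) = -(k + 1)(3k + 2) = -(k+1)(3(k+1) - 1),
which is the closed form with t = k+1.
Hence, by induction on t, the claim holds for every t ≥ 1.

S(t) = -t(3t - 1)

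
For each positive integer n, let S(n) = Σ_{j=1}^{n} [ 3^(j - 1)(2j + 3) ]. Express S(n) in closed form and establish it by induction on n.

S(n) = 3^n(n + 1) - 1

We claim S(n) = 3^n(n + 1) - 1 for all n ≥ 1.
When n = 1: S(1) = 5, and the closed form gives 5. They agree.
Inductive step: assume the claim holds for n = j, so S(j) = 3^j(j + 1) - 1.
Then S(j+1) = S(j) + (3^j(2j + 5)) = (3^j(j + 1) - 1) + (3^j(2j + 5)).
Simplifying, S(j+1) = 3·3^j·j + 6·3^j - 1 = 3^(j+1)((j+1) + 1) - 1,
which is the closed form with n = j+1.
By the principle of mathematical induction, the result holds for all n ≥ 1.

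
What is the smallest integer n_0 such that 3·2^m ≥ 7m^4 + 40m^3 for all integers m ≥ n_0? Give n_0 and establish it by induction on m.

At m = 18: 786432 < 968112, so the inequality fails and n_0 ≥ 19. We prove 3·2^m ≥ 7m^4 + 40m^3 for all m ≥ 19.
For the base case m = 19: 3·2^m = 1572864 and 7m^4 + 40m^3 = 1186607, so 1572864 ≥ 1186607.
Suppose the result is true for m = p, so 3·2^p ≥ 7p^4 + 40p^3.
Then 3·2^(p + 1) = 2·(3·2^p) ≥ 2·(7p^4 + 40p^3).
Also, for p ≥ 19 we have 2·(7p^4 + 40p^3) ≥ 7(p+1)^4 + 40(p+1)^3, since 2·(7p^4 + 40p^3) − (7(p+1)^4 + 40(p+1)^3) = 7p^4 + 12p^3 - 162p^2 - 148p - 47, which is nonnegative for all p ≥ 19.
Combining, 3·2^(p + 1) ≥ 7(p+1)^4 + 40(p+1)^3.
This completes the induction.
Hence the smallest such n_0 is 19.

n_0 = 19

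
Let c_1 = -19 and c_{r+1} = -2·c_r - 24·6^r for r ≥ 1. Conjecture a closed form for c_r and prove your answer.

Computing the first terms: c_1 = -19, c_2 = -106, c_3 = -652. This suggests c_r = -(-2)^(r - 1) - 3·6^r.
Base case (r = 1): the formula gives -19 = -19 = c_1.
Inductive step: assume the claim holds for r = m, so c_m = -(-2)^(m - 1) - 3·6^m.
Then c_{m+1} = -2·c_m - 24·6^m = -2·(-(-2)^(m - 1) - 3·6^m) - 24·6^m = -(-2)^m - 3·6^(m + 1) = -(-2)^((m+1) - 1) - 3·6^(m+1),
which is the claimed formula at r = m+1.
By induction, the statement is established for all r ≥ 1.

c_r = -(-2)^(r - 1) - 3·6^r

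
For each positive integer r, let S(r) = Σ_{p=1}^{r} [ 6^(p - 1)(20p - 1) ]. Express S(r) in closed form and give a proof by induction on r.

We claim S(r) = 6^r(4r - 1) + 1 for all r ≥ 1.
Base case (r = 1): S(1) = 19, and the closed form gives 19. They agree.
For the inductive step, assume it holds for an arbitrary p ≥ 1, so S(p) = 6^p(4p - 1) + 1.
Then S(p+1) = S(p) + (6^p(20p + 19)) = (6^p(4p - 1) + 1) + (6^p(20p + 19)).
Simplifying, S(p+1) = 24·6^p·p + 18·6^p + 1 = 6^(p+1)(4(p+1) - 1) + 1,
which is the closed form with r = p+1.
By induction, the statement is established for all r ≥ 1.

S(r) = 6^r(4r - 1) + 1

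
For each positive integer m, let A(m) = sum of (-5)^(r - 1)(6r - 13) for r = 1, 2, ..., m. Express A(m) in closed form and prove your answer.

A(m) = (-5)^m(-m + 2) - 2

We claim A(m) = (-5)^m(-m + 2) - 2 for all m ≥ 1.
Base step (m = 1): A(1) = -7, and the closed form gives -7. They agree.
Inductive step: suppose the statement holds for some r ≥ 1, so A(r) = (-5)^r(-r + 2) - 2.
Then A(r+1) = A(r) + ((-5)^r(6r - 7)) = ((-5)^r(-r + 2) - 2) + ((-5)^r(6r - 7)).
Simplifying, A(r+1) = -(-5)^(r + 1)r + (-5)^(r + 1) - 2 = (-5)^(r+1)(-(r+1) + 2) - 2,
which is the closed form with m = r+1.
By induction, the statement is established for all m ≥ 1.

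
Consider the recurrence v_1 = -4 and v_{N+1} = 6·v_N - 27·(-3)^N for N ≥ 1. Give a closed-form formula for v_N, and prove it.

Computing the first terms: v_1 = -4, v_2 = 57, v_3 = 99. This suggests v_N = -(-3)^(N + 1) + 5·6^(N - 1).
Base step (N = 1): the formula gives -4 = -4 = v_1.
For the inductive step, assume it holds for an arbitrary r ≥ 1, so v_r = -(-3)^(r + 1) + 5·6^(r - 1).
Then v_{r+1} = 6·v_r - 27·(-3)^r = 6·(-(-3)^(r + 1) + 5·6^(r - 1)) - 27·(-3)^r = -(-3)^(r + 2) + 5·6^r = -(-3)^((r+1) + 1) + 5·6^((r+1) - 1),
which is the claimed formula at N = r+1.
By induction, the statement is established for all N ≥ 1.

v_N = -(-3)^(N + 1) + 5·6^(N - 1)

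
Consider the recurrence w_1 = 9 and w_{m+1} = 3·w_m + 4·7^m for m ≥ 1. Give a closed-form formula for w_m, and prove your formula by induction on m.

Computing the first terms: w_1 = 9, w_2 = 55, w_3 = 361. This suggests w_m = 2·3^(m - 1) + 7^m.
Base step (m = 1): the formula gives 9 = 9 = w_1.
Suppose the result is true for m = i, so w_i = 2·3^(i - 1) + 7^i.
Then w_{i+1} = 3·w_i + 4·7^i = 3·(2·3^(i - 1) + 7^i) + 4·7^i = 2·3^i + 7^(i + 1) = 2·3^((i+1) - 1) + 7^(i+1),
which is the claimed formula at m = i+1.
By induction, the statement is established for all m ≥ 1.

w_m = 2·3^(m - 1) + 7^m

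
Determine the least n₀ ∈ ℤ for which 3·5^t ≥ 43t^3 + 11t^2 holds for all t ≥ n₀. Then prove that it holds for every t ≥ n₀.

At t = 4: 1875 < 2928, so the inequality fails and n₀ ≥ 5. We prove 3·5^t ≥ 43t^3 + 11t^2 for all t ≥ 5.
For the base case t = 5: 3·5^t = 9375 and 43t^3 + 11t^2 = 5650, so 9375 ≥ 5650.
Suppose the result is true for t = i, so 3·5^i ≥ 43i^3 + 11i^2.
Then 3·5^(i + 1) = 5·(3·5^i) ≥ 5·(43i^3 + 11i^2).
Also, for i ≥ 5 we have 5·(43i^3 + 11i^2) ≥ 43(i+1)^3 + 11(i+1)^2, since 5·(43i^3 + 11i^2) − (43(i+1)^3 + 11(i+1)^2) = 172i^3 - 85i^2 - 151i - 54, which is nonnegative for all i ≥ 5.
Combining, 3·5^(i + 1) ≥ 43(i+1)^3 + 11(i+1)^2.
By the principle of mathematical induction, the result holds for all t ≥ 5.
Hence the smallest such n₀ is 5.

n₀ = 5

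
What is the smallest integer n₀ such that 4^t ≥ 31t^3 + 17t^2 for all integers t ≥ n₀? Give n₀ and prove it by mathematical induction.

At t = 6: 4096 < 7308, so the inequality fails and n₀ ≥ 7. We prove 4^t ≥ 31t^3 + 17t^2 for all t ≥ 7.
For the base case t = 7: 4^t = 16384 and 31t^3 + 17t^2 = 11466, so 16384 ≥ 11466.
For the inductive step, assume it holds for an arbitrary m ≥ 7, so 4^m ≥ 31m^3 + 17m^2.
Then 4^(m + 1) = 4·(4^m) ≥ 4·(31m^3 + 17m^2).
Also, for m ≥ 7 we have 4·(31m^3 + 17m^2) ≥ 31(m+1)^3 + 17(m+1)^2, since 4·(31m^3 + 17m^2) − (31(m+1)^3 + 17(m+1)^2) = 93m^3 - 42m^2 - 127m - 48, which is nonnegative for all m ≥ 7.
Combining, 4^(m + 1) ≥ 31(m+1)^3 + 17(m+1)^2.
This completes the induction.
Hence the smallest such n₀ is 7.

n₀ = 7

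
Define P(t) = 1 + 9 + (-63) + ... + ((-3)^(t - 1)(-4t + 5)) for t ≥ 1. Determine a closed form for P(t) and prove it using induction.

P(t) = (-3)^t(t - 1) + 1

We claim P(t) = (-3)^t(t - 1) + 1 for all t ≥ 1.
Base case (t = 1): P(1) = 1, and the closed form gives 1. They agree.
For the inductive step, assume it holds for an arbitrary k ≥ 1, so P(k) = (-3)^k(k - 1) + 1.
Then P(k+1) = P(k) + ((-3)^k(-4k + 1)) = ((-3)^k(k - 1) + 1) + ((-3)^k(-4k + 1)).
Simplifying, P(k+1) = (-3)^(k + 1)k + 1 = (-3)^(k+1)((k+1) - 1) + 1,
which is the closed form with t = k+1.
By the principle of mathematical induction, the result holds for all t ≥ 1.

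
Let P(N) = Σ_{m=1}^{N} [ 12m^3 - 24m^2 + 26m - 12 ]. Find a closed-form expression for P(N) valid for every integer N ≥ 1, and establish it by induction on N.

P(N) = N(3N^3 - 2N^2 + 4N - 3)

We claim P(N) = N(3N^3 - 2N^2 + 4N - 3) for all N ≥ 1.
Base case (N = 1): P(1) = 2, and the closed form gives 2. They agree.
Inductive step: suppose the statement holds for some m ≥ 1, so P(m) = m(3m^3 - 2m^2 + 4m - 3).
Then P(m+1) = P(m) + (12m^3 + 12m^2 + 14m + 2) = (m(3m^3 - 2m^2 + 4m - 3)) + (12m^3 + 12m^2 + 14m + 2).
Simplifying, P(m+1) = (m + 1)(3m^3 + 7m^2 + 9m + 2) = (m+1)(3(m+1)^3 - 2(m+1)^2 + 4(m+1) - 3),
which is the closed form with N = m+1.
By induction, the statement is established for all N ≥ 1.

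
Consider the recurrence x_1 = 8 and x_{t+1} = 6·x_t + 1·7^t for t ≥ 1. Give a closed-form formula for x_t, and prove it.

x_t = 6^(t - 1) + 7^t

Computing the first terms: x_1 = 8, x_2 = 55, x_3 = 379. This suggests x_t = 6^(t - 1) + 7^t.
When t = 1: the formula gives 8 = 8 = x_1.
Suppose the result is true for t = k, so x_k = 6^(k - 1) + 7^k.
Then x_{k+1} = 6·x_k + 1·7^k = 6·(6^(k - 1) + 7^k) + 1·7^k = 6^k + 7^(k + 1) = 6^((k+1) - 1) + 7^(k+1),
which is the claimed formula at t = k+1.
This completes the induction.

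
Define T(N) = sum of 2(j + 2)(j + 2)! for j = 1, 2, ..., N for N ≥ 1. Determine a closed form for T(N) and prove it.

We claim T(N) = 2(N + 3)! - 12 for all N ≥ 1.
Base case (N = 1): T(1) = 36, and the closed form gives 36. They agree.
Suppose the result is true for N = j, so T(j) = 2(j + 3)! - 12.
Then T(j+1) = T(j) + (2(j + 3)(j + 3)!) = (2(j + 3)! - 12) + (2(j + 3)(j + 3)!).
Simplifying, T(j+1) = 2((j+1) + 3)! - 12,
which is the closed form with N = j+1.
By the principle of mathematical induction, the result holds for all N ≥ 1.

T(N) = 2(N + 3)! - 12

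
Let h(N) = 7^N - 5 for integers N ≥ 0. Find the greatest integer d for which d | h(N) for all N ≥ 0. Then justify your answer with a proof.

Computing the first values: h(0) = -4 and h(1) = 2; gcd(-4, 2) = 2, so d ≤ 2.
We prove 2 | 7^N - 5 for all N ≥ 0 by induction on N.
For the base case N = 0: h(0) = -4 = 2·(-2), so 2 | h(0).
Suppose the result is true for N = j, i.e. 2 | h(j). Then
h(j+1) = 7^(j+1) - 5 = 7·(7^j - 5) + 30 = 7·h(j) + 30. The first term is divisible by 2 by the inductive hypothesis, and 30 is divisible by 2. Hence 2 | h(j+1).
By the principle of mathematical induction, the result holds for all N ≥ 0.
Therefore the largest such d is 2.

d = 2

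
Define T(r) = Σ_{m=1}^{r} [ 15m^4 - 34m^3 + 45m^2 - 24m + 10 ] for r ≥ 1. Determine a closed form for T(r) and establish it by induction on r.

We claim T(r) = r(3r^4 - r^3 + 3r^2 + 2r + 5) for all r ≥ 1.
Base case (r = 1): T(1) = 12, and the closed form gives 12. They agree.
For the inductive step, assume it holds for an arbitrary m ≥ 1, so T(m) = m(3m^4 - m^3 + 3m^2 + 2m + 5).
Then T(m+1) = T(m) + (15m^4 + 26m^3 + 33m^2 + 24m + 12) = (m(3m^4 - m^3 + 3m^2 + 2m + 5)) + (15m^4 + 26m^3 + 33m^2 + 24m + 12).
Simplifying, T(m+1) = (m + 1)(3m^4 + 11m^3 + 18m^2 + 17m + 12) = (m+1)(3(m+1)^4 - (m+1)^3 + 3(m+1)^2 + 2(m+1) + 5),
which is the closed form with r = m+1.
This completes the induction.

T(r) = r(3r^4 - r^3 + 3r^2 + 2r + 5)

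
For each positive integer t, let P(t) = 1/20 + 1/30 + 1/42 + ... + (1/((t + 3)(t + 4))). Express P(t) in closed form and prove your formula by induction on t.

P(t) = t/(4(t + 4))

We claim P(t) = t/(4(t + 4)) for all t ≥ 1.
Base step (t = 1): P(1) = 1/20, and the closed form gives 1/20. They agree.
Inductive step: suppose the statement holds for some k ≥ 1, so P(k) = k/(4(k + 4)).
Then P(k+1) = P(k) + (1/((k + 4)(k + 5))) = (k/(4(k + 4))) + (1/((k + 4)(k + 5))).
Simplifying, P(k+1) = (k + 1)/(4(k + 5)) = (k+1)/(4((k+1) + 4)),
which is the closed form with t = k+1.
By the principle of mathematical induction, the result holds for all t ≥ 1.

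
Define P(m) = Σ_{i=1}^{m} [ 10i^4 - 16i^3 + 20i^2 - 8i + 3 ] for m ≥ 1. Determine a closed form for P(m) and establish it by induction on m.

P(m) = m(2m^4 + m^3 + 2m^2 + 2m + 2)

We claim P(m) = m(2m^4 + m^3 + 2m^2 + 2m + 2) for all m ≥ 1.
For the base case m = 1: P(1) = 9, and the closed form gives 9. They agree.
For the inductive step, assume it holds for an arbitrary i ≥ 1, so P(i) = i(2i^4 + i^3 + 2i^2 + 2i + 2).
Then P(i+1) = P(i) + (10i^4 + 24i^3 + 32i^2 + 24i + 9) = (i(2i^4 + i^3 + 2i^2 + 2i + 2)) + (10i^4 + 24i^3 + 32i^2 + 24i + 9).
Simplifying, P(i+1) = (i + 1)(2i^4 + 9i^3 + 17i^2 + 17i + 9) = (i+1)(2(i+1)^4 + (i+1)^3 + 2(i+1)^2 + 2(i+1) + 2),
which is the closed form with m = i+1.
By the principle of mathematical induction, the result holds for all m ≥ 1.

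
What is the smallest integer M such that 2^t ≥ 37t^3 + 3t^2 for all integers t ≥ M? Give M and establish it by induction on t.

At t = 17: 131072 < 182648, so the inequality fails and M ≥ 18. We prove 2^t ≥ 37t^3 + 3t^2 for all t ≥ 18.
Base case (t = 18): 2^t = 262144 and 37t^3 + 3t^2 = 216756, so 262144 ≥ 216756.
Inductive step: suppose the statement holds for some k ≥ 18, so 2^k ≥ 37k^3 + 3k^2.
Then 2^(k + 1) = 2·(2^k) ≥ 2·(37k^3 + 3k^2).
Also, for k ≥ 18 we have 2·(37k^3 + 3k^2) ≥ 37(k+1)^3 + 3(k+1)^2, since 2·(37k^3 + 3k^2) − (37(k+1)^3 + 3(k+1)^2) = 37k^3 - 108k^2 - 117k - 40, which is nonnegative for all k ≥ 18.
Combining, 2^(k + 1) ≥ 37(k+1)^3 + 3(k+1)^2.
By induction, the statement is established for all t ≥ 18.
Hence the smallest such M is 18.

M = 18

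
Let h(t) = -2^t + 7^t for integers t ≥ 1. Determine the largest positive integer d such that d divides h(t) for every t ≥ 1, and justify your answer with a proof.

d = 5

Computing the first values: h(1) = 5 and h(2) = 45; gcd(5, 45) = 5, so d ≤ 5.
We prove 5 | -2^t + 7^t for all t ≥ 1 by induction on t.
Base case (t = 1): h(1) = 5 = 5·(1), so 5 | h(1).
For the inductive step, assume it holds for an arbitrary k ≥ 1, i.e. 5 | h(k). Then
7^{k+1} − 2^{k+1} = 7·7^k − 2·2^k = 7·(7^k − 2^k) + (5)·2^k. The first term is divisible by 5 by the inductive hypothesis, and the second term (5)·2^k is divisible by 5 since 5 | 5. Hence 5 | h(k+1).
By induction, the statement is established for all t ≥ 1.
Therefore the largest such d is 5.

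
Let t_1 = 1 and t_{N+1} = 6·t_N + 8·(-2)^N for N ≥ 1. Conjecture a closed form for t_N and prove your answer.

Computing the first terms: t_1 = 1, t_2 = -10, t_3 = -28. This suggests t_N = -(-2)^N - 6^(N - 1).
For the base case N = 1: the formula gives 1 = 1 = t_1.
For the inductive step, assume it holds for an arbitrary p ≥ 1, so t_p = -(-2)^p - 6^(p - 1).
Then t_{p+1} = 6·t_p + 8·(-2)^p = 6·(-(-2)^p - 6^(p - 1)) + 8·(-2)^p = -(-2)^(p + 1) - 6^p = -(-2)^(p+1) - 6^((p+1) - 1),
which is the claimed formula at N = p+1.
Hence, by induction on N, the claim holds for every N ≥ 1.

t_N = -(-2)^N - 6^(N - 1)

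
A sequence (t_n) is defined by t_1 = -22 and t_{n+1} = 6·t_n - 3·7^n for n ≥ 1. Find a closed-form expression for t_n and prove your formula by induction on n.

t_n = -6^(n - 1) - 3·7^n

Computing the first terms: t_1 = -22, t_2 = -153, t_3 = -1065. This suggests t_n = -6^(n - 1) - 3·7^n.
Base step (n = 1): the formula gives -22 = -22 = t_1.
For the inductive step, assume it holds for an arbitrary j ≥ 1, so t_j = -6^(j - 1) - 3·7^j.
Then t_{j+1} = 6·t_j - 3·7^j = 6·(-6^(j - 1) - 3·7^j) - 3·7^j = -6^j - 3·7^(j + 1) = -6^((j+1) - 1) - 3·7^(j+1),
which is the claimed formula at n = j+1.
By induction, the statement is established for all n ≥ 1.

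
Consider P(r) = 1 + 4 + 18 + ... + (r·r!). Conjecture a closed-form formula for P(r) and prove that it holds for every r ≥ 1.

P(r) = (r + 1)! - 1

We claim P(r) = (r + 1)! - 1 for all r ≥ 1.
Base step (r = 1): P(1) = 1, and the closed form gives 1. They agree.
Inductive step: suppose the statement holds for some i ≥ 1, so P(i) = (i + 1)! - 1.
Then P(i+1) = P(i) + ((i + 1)(i + 1)!) = ((i + 1)! - 1) + ((i + 1)(i + 1)!).
Simplifying, P(i+1) = ((i+1) + 1)! - 1,
which is the closed form with r = i+1.
This completes the induction.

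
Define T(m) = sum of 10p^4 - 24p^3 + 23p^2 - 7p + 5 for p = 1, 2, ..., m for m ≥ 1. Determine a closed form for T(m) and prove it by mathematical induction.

We claim T(m) = m(2m^4 - m^3 - m^2 + 2m + 5) for all m ≥ 1.
Base case (m = 1): T(1) = 7, and the closed form gives 7. They agree.
Inductive step: suppose the statement holds for some p ≥ 1, so T(p) = p(2p^4 - p^3 - p^2 + 2p + 5).
Then T(p+1) = T(p) + (10p^4 + 16p^3 + 11p^2 + 7p + 7) = (p(2p^4 - p^3 - p^2 + 2p + 5)) + (10p^4 + 16p^3 + 11p^2 + 7p + 7).
Simplifying, T(p+1) = (p + 1)(2p^4 + 7p^3 + 8p^2 + 5p + 7) = (p+1)(2(p+1)^4 - (p+1)^3 - (p+1)^2 + 2(p+1) + 5),
which is the closed form with m = p+1.
By induction, the statement is established for all m ≥ 1.

T(m) = m(2m^4 - m^3 - m^2 + 2m + 5)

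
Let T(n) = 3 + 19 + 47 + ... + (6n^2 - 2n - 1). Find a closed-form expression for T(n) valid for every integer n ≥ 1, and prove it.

We claim T(n) = n(2n^2 + 2n - 1) for all n ≥ 1.
Base step (n = 1): T(1) = 3, and the closed form gives 3. They agree.
Suppose the result is true for n = j, so T(j) = j(2j^2 + 2j - 1).
Then T(j+1) = T(j) + (6j^2 + 10j + 3) = (j(2j^2 + 2j - 1)) + (6j^2 + 10j + 3).
Simplifying, T(j+1) = (j + 1)(2j^2 + 6j + 3) = (j+1)(2(j+1)^2 + 2(j+1) - 1),
which is the closed form with n = j+1.
Hence, by induction on n, the claim holds for every n ≥ 1.

T(n) = n(2n^2 + 2n - 1)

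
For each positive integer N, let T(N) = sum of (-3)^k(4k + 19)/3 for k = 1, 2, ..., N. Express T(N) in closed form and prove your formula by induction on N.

T(N) = (-3)^N(N + 5) - 5

We claim T(N) = (-3)^N(N + 5) - 5 for all N ≥ 1.
Base step (N = 1): T(1) = -23, and the closed form gives -23. They agree.
Suppose the result is true for N = k, so T(k) = (-3)^k(k + 5) - 5.
Then T(k+1) = T(k) + ((-3)^k(-4k - 23)) = ((-3)^k(k + 5) - 5) + ((-3)^k(-4k - 23)).
Simplifying, T(k+1) = -3(-3)^k·k - 18(-3)^k - 5 = (-3)^(k+1)((k+1) + 5) - 5,
which is the closed form with N = k+1.
This completes the induction.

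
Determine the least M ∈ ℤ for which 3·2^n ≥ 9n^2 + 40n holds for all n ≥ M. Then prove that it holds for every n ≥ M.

At n = 8: 768 < 896, so the inequality fails and M ≥ 9. We prove 3·2^n ≥ 9n^2 + 40n for all n ≥ 9.
When n = 9: 3·2^n = 1536 and 9n^2 + 40n = 1089, so 1536 ≥ 1089.
For the inductive step, assume it holds for an arbitrary m ≥ 9, so 3·2^m ≥ 9m^2 + 40m.
Then 3·2^(m + 1) = 2·(3·2^m) ≥ 2·(9m^2 + 40m).
Also, for m ≥ 9 we have 2·(9m^2 + 40m) ≥ 9(m+1)^2 + 40(m+1), since 2·(9m^2 + 40m) − (9(m+1)^2 + 40(m+1)) = 9m^2 + 22m - 49, which is nonnegative for all m ≥ 9.
Combining, 3·2^(m + 1) ≥ 9(m+1)^2 + 40(m+1).
By induction, the statement is established for all n ≥ 9.
Hence the smallest such M is 9.

M = 9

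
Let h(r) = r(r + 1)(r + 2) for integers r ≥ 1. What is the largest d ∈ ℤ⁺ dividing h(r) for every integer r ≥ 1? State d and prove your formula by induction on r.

Computing the first values: h(1) = 6 and h(2) = 24; gcd(6, 24) = 6, so d ≤ 6.
We prove 6 | r(r + 1)(r + 2) for all r ≥ 1 by induction on r.
When r = 1: h(1) = 6 = 6·(1), so 6 | h(1).
Inductive step: suppose the statement holds for some m ≥ 1, i.e. 6 | h(m). Then
h(m+1) − h(m) = (m+1)·(m+2)·(m+3) − m·(m+1)·(m+2) = (m+1)·(m+2)·[(m+3) − m] = 3·(m+1)·(m+2). The product of 2 consecutive integers is divisible by (2)! = 2, so h(m+1) − h(m) is divisible by 3·2 = 6. By the inductive hypothesis 6 | h(m), hence 6 | h(m+1).
By induction, the statement is established for all r ≥ 1.
Therefore the largest such d is 6.

d = 6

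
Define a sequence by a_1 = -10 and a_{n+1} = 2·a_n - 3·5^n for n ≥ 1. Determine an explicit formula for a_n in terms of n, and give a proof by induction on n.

a_n = -5·2^(n - 1) - 5^n

Computing the first terms: a_1 = -10, a_2 = -35, a_3 = -145. This suggests a_n = -5·2^(n - 1) - 5^n.
For the base case n = 1: the formula gives -10 = -10 = a_1.
For the inductive step, assume it holds for an arbitrary m ≥ 1, so a_m = -5·2^(m - 1) - 5^m.
Then a_{m+1} = 2·a_m - 3·5^m = 2·(-5·2^(m - 1) - 5^m) - 3·5^m = -5·2^m - 5^(m + 1) = -5·2^((m+1) - 1) - 5^(m+1),
which is the claimed formula at n = m+1.
Hence, by induction on n, the claim holds for every n ≥ 1.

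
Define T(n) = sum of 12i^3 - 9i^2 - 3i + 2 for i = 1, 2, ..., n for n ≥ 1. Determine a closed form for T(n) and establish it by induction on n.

We claim T(n) = n(3n^3 + 3n^2 - 3n - 1) for all n ≥ 1.
For the base case n = 1: T(1) = 2, and the closed form gives 2. They agree.
For the inductive step, assume it holds for an arbitrary i ≥ 1, so T(i) = i(3i^3 + 3i^2 - 3i - 1).
Then T(i+1) = T(i) + (12i^3 + 27i^2 + 15i + 2) = (i(3i^3 + 3i^2 - 3i - 1)) + (12i^3 + 27i^2 + 15i + 2).
Simplifying, T(i+1) = (i + 1)(3i^3 + 12i^2 + 12i + 2) = (i+1)(3(i+1)^3 + 3(i+1)^2 - 3(i+1) - 1),
which is the closed form with n = i+1.
Hence, by induction on n, the claim holds for every n ≥ 1.

T(n) = n(3n^3 + 3n^2 - 3n - 1)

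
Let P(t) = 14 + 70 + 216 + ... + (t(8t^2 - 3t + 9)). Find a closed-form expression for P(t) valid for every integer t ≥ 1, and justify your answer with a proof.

P(t) = t(t + 1)(2t^2 + t + 4)

We claim P(t) = t(t + 1)(2t^2 + t + 4) for all t ≥ 1.
When t = 1: P(1) = 14, and the closed form gives 14. They agree.
Suppose the result is true for t = r, so P(r) = r(2r^3 + 3r^2 + 5r + 4).
Then P(r+1) = P(r) + ((r + 1)(-3r + 8(r + 1)^2 + 6)) = (r(2r^3 + 3r^2 + 5r + 4)) + ((r + 1)(-3r + 8(r + 1)^2 + 6)).
Simplifying, P(r+1) = (r + 1)(r + 2)(2r^2 + 5r + 7) = (r+1)((r+1) + 1)(2(r+1)^2 + (r+1) + 4),
which is the closed form with t = r+1.
By induction, the statement is established for all t ≥ 1.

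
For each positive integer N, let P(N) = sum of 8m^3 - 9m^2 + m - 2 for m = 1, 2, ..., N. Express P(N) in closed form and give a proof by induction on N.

P(N) = N(2N^3 + N^2 - 2N - 3)

We claim P(N) = N(2N^3 + N^2 - 2N - 3) for all N ≥ 1.
Base case (N = 1): P(1) = -2, and the closed form gives -2. They agree.
For the inductive step, assume it holds for an arbitrary m ≥ 1, so P(m) = m(2m^3 + m^2 - 2m - 3).
Then P(m+1) = P(m) + (8m^3 + 15m^2 + 7m - 2) = (m(2m^3 + m^2 - 2m - 3)) + (8m^3 + 15m^2 + 7m - 2).
Simplifying, P(m+1) = (m + 1)(2m^3 + 7m^2 + 6m - 2) = (m+1)(2(m+1)^3 + (m+1)^2 - 2(m+1) - 3),
which is the closed form with N = m+1.
By induction, the statement is established for all N ≥ 1.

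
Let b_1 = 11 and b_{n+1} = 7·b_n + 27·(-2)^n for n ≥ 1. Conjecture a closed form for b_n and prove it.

b_n = -3(-2)^n + 5·7^(n - 1)

Computing the first terms: b_1 = 11, b_2 = 23, b_3 = 269. This suggests b_n = -3(-2)^n + 5·7^(n - 1).
Base step (n = 1): the formula gives 11 = 11 = b_1.
Inductive step: suppose the statement holds for some p ≥ 1, so b_p = -3(-2)^p + 5·7^(p - 1).
Then b_{p+1} = 7·b_p + 27·(-2)^p = 7·(-3(-2)^p + 5·7^(p - 1)) + 27·(-2)^p = -3(-2)^(p + 1) + 5·7^p = -3(-2)^(p+1) + 5·7^((p+1) - 1),
which is the claimed formula at n = p+1.
Hence, by induction on n, the claim holds for every n ≥ 1.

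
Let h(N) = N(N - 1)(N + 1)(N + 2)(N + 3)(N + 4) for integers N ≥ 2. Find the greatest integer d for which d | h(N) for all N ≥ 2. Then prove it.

Computing the first values: h(2) = 720 and h(3) = 5040; gcd(720, 5040) = 720, so d ≤ 720.
We prove 720 | N(N - 1)(N + 1)(N + 2)(N + 3)(N + 4) for all N ≥ 2 by induction on N.
Base step (N = 2): h(2) = 720 = 720·(1), so 720 | h(2).
Inductive step: suppose the statement holds for some i ≥ 2, i.e. 720 | h(i). Then
h(i+1) − h(i) = i·(i+1)·(i+2)·(i+3)·(i+4)·(i+5) − (i-1)·i·(i+1)·(i+2)·(i+3)·(i+4) = i·(i+1)·(i+2)·(i+3)·(i+4)·[(i+5) − (i-1)] = 6·i·(i+1)·(i+2)·(i+3)·(i+4). The product of 5 consecutive integers is divisible by (5)! = 120, so h(i+1) − h(i) is divisible by 6·120 = 720. By the inductive hypothesis 720 | h(i), hence 720 | h(i+1).
By induction, the statement is established for all N ≥ 2.
Therefore the largest such d is 720.

d = 720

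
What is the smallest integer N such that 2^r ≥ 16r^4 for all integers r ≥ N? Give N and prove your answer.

N = 22

At r = 21: 2097152 < 3111696, so the inequality fails and N ≥ 22. We prove 2^r ≥ 16r^4 for all r ≥ 22.
Base step (r = 22): 2^r = 4194304 and 16r^4 = 3748096, so 4194304 ≥ 3748096.
Inductive step: assume the claim holds for r = j, so 2^j ≥ 16j^4.
Then 2^(j + 1) = 2·(2^j) ≥ 2·(16j^4).
Also, for j ≥ 22 we have 2·(16j^4) ≥ 16(j+1)^4, since 2 ≥ (1 + 1/j)^4 for all j ≥ 22.
Combining, 2^(j + 1) ≥ 16(j+1)^4.
This completes the induction.
Hence the smallest such N is 22.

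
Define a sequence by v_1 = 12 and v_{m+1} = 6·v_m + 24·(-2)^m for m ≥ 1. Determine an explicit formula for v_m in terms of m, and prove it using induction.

v_m = -3(-2)^m + 6^m

Computing the first terms: v_1 = 12, v_2 = 24, v_3 = 240. This suggests v_m = -3(-2)^m + 6^m.
For the base case m = 1: the formula gives 12 = 12 = v_1.
Inductive step: suppose the statement holds for some p ≥ 1, so v_p = -3(-2)^p + 6^p.
Then v_{p+1} = 6·v_p + 24·(-2)^p = 6·(-3(-2)^p + 6^p) + 24·(-2)^p = -3(-2)^(p + 1) + 6^(p + 1),
which is the claimed formula at m = p+1.
By induction, the statement is established for all m ≥ 1.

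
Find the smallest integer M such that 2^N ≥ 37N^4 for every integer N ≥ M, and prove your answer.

At N = 23: 8388608 < 10354117, so the inequality fails and M ≥ 24. We prove 2^N ≥ 37N^4 for all N ≥ 24.
Base step (N = 24): 2^N = 16777216 and 37N^4 = 12275712, so 16777216 ≥ 12275712.
Inductive step: suppose the statement holds for some m ≥ 24, so 2^m ≥ 37m^4.
Then 2^(m + 1) = 2·(2^m) ≥ 2·(37m^4).
Also, for m ≥ 24 we have 2·(37m^4) ≥ 37(m+1)^4, since 2 ≥ (1 + 1/m)^4 for all m ≥ 24.
Combining, 2^(m + 1) ≥ 37(m+1)^4.
By induction, the statement is established for all N ≥ 24.
Hence the smallest such M is 24.

M = 24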